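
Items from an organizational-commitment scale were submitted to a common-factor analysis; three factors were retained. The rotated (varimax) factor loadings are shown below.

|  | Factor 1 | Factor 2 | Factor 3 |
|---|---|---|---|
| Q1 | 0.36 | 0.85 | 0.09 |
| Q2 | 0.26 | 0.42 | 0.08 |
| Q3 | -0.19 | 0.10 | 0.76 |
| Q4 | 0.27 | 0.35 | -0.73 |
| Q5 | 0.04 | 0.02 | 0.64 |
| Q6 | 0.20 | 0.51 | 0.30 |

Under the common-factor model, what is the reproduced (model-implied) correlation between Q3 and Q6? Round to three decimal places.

0.241

r̂ = Σ λ_i·λ_j across factors = (-0.19)(0.20) + (0.10)(0.51) + (0.76)(0.30)
  = -0.0380 +0.0510 +0.2280 = 0.2410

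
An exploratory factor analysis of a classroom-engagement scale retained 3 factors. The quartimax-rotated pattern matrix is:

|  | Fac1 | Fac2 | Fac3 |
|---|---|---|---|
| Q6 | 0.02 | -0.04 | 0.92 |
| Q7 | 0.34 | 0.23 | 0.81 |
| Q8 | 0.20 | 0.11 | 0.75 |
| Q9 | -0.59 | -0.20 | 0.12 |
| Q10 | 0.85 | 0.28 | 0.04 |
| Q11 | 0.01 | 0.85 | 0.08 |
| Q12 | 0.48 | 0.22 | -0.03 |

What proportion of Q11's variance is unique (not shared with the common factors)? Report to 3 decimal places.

0.271

h² = 0.01² + 0.85² + 0.08² = 0.0001 + 0.7225 + 0.0064 = 0.7290
Uniqueness u² = 1 − h² = 1 − 0.7290 = 0.2710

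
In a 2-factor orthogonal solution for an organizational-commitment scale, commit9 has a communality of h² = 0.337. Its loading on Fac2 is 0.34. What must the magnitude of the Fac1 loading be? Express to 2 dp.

0.47

Under orthogonal rotation h² = Σλ², so λ_Fac1² = h² − (0.1156) = 0.337 − 0.1156 = 0.2214.
|λ| = √0.2214 = 0.4705.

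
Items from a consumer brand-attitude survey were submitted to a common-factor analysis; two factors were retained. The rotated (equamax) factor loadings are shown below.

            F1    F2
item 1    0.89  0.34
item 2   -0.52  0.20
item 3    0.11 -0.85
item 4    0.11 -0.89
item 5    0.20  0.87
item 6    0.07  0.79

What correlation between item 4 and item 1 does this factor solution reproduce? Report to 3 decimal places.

-0.205

r̂ = Σ λ_i·λ_j across factors = (0.11)(0.89) + (-0.89)(0.34)
  = +0.0979 -0.3026 = -0.2047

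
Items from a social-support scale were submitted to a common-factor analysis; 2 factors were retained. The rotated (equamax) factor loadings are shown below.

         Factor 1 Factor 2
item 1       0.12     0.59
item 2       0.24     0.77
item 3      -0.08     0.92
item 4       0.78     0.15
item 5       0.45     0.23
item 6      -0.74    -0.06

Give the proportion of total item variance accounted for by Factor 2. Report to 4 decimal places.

0.3111

SS loadings for Factor 2 = 0.59² + 0.77² + 0.92² + 0.15² + 0.23² + (-0.06)² = 1.8664
Proportion of variance = 1.8664 / 6 = 0.3111.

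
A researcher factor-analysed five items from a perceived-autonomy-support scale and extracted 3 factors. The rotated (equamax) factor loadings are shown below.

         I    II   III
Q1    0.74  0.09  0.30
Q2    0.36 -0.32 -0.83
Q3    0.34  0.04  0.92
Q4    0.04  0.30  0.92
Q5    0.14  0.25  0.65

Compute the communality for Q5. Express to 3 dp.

h² = 0.14² + 0.25² + 0.65² = 0.0196 + 0.0625 + 0.4225 = 0.5046

0.505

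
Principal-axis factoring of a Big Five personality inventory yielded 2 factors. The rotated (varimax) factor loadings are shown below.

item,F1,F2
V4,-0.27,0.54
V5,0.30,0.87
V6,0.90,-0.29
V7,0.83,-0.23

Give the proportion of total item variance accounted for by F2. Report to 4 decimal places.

0.2964

SS loadings for F2 = 0.54² + 0.87² + (-0.29)² + (-0.23)² = 1.1855
Proportion of variance = 1.1855 / 4 = 0.2964.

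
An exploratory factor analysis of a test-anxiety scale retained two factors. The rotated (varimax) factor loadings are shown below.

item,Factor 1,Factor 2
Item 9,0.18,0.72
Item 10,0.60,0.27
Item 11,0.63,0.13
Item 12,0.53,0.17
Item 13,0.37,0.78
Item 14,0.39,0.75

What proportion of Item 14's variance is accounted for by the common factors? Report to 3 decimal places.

h² = 0.39² + 0.75² = 0.1521 + 0.5625 = 0.7146

0.715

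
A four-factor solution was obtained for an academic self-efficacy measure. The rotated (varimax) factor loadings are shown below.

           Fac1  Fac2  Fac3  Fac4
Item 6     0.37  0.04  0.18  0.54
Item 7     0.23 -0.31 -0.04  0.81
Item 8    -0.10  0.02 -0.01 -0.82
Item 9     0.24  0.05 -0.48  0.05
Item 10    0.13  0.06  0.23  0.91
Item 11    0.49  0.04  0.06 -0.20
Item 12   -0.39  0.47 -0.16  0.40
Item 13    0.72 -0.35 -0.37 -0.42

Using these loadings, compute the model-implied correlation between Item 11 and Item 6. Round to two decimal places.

0.09

r̂ = Σ λ_i·λ_j across factors = (0.49)(0.37) + (0.04)(0.04) + (0.06)(0.18) + (-0.20)(0.54)
  = +0.1813 +0.0016 +0.0108 -0.1080 = 0.0857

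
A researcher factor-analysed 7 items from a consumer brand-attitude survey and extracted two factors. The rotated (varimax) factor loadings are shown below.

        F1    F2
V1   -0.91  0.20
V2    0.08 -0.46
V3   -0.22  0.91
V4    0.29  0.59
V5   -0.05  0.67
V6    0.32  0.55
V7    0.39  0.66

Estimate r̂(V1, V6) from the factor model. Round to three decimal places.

-0.181

r̂ = Σ λ_i·λ_j across factors = (-0.91)(0.32) + (0.20)(0.55)
  = -0.2912 +0.1100 = -0.1812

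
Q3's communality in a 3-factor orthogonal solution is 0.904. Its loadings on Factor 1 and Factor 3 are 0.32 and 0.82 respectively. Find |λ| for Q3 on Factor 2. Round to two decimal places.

0.36

Under orthogonal rotation h² = Σλ², so λ_Factor 2² = h² − (0.7748) = 0.904 − 0.7748 = 0.1292.
|λ| = √0.1292 = 0.3594.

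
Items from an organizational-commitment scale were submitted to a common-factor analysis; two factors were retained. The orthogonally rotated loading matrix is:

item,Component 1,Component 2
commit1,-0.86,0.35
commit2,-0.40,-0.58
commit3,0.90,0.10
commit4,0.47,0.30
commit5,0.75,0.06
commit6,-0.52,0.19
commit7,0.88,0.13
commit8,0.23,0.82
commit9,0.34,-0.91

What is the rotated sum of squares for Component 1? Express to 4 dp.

SS loadings for Component 1 = (-0.86)² + (-0.40)² + 0.90² + 0.47² + 0.75² + (-0.52)² + 0.88² + 0.23² + 0.34² = 0.7396 + 0.1600 + 0.8100 + 0.2209 + 0.5625 + 0.2704 + 0.7744 + 0.0529 + 0.1156 = 3.7063

3.7063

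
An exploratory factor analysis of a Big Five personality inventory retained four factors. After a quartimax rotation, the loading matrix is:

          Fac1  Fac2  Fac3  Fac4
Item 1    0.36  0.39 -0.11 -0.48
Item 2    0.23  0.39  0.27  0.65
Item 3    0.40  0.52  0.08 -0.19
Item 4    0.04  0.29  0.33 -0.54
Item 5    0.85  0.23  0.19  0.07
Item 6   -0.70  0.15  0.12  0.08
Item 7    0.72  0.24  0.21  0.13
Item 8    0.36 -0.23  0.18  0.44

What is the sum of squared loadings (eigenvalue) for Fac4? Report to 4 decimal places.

1.2024

SS loadings for Fac4 = (-0.48)² + 0.65² + (-0.19)² + (-0.54)² + 0.07² + 0.08² + 0.13² + 0.44² = 0.2304 + 0.4225 + 0.0361 + 0.2916 + 0.0049 + 0.0064 + 0.0169 + 0.1936 = 1.2024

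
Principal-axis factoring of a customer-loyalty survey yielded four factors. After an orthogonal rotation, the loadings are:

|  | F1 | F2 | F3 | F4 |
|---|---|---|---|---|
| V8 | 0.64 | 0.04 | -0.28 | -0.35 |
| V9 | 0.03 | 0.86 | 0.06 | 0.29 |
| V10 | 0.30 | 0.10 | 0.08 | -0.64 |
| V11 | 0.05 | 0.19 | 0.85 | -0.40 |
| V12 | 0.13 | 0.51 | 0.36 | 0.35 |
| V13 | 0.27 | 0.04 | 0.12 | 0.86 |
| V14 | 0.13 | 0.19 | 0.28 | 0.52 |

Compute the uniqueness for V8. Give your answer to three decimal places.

h² = 0.64² + 0.04² + (-0.28)² + (-0.35)² = 0.4096 + 0.0016 + 0.0784 + 0.1225 = 0.6121
Uniqueness u² = 1 − h² = 1 − 0.6121 = 0.3879

0.388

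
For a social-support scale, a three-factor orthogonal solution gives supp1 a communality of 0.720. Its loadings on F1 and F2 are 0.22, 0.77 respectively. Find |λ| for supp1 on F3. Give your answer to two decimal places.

Under orthogonal rotation h² = Σλ², so λ_F3² = h² − (0.6413) = 0.720 − 0.6413 = 0.0787.
|λ| = √0.0787 = 0.2805.

0.28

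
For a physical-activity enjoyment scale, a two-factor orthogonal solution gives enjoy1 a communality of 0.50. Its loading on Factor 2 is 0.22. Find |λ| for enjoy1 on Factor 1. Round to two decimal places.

0.67

Under orthogonal rotation h² = Σλ², so λ_Factor 1² = h² − (0.0484) = 0.50 − 0.0484 = 0.4516.
|λ| = √0.4516 = 0.6720.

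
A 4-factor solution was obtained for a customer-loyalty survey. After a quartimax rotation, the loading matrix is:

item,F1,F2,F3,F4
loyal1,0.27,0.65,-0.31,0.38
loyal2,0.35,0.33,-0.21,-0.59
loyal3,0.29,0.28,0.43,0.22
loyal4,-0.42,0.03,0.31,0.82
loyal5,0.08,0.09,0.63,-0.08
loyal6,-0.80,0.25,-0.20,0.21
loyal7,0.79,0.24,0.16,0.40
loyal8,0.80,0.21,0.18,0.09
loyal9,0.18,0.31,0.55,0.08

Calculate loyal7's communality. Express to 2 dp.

0.87

h² = 0.79² + 0.24² + 0.16² + 0.40² = 0.6241 + 0.0576 + 0.0256 + 0.1600 = 0.8673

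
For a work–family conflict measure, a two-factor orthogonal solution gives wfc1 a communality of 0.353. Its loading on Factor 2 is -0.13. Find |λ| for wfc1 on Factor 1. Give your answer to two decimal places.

Under orthogonal rotation h² = Σλ², so λ_Factor 1² = h² − (0.0169) = 0.353 − 0.0169 = 0.3361.
|λ| = √0.3361 = 0.5797.

0.58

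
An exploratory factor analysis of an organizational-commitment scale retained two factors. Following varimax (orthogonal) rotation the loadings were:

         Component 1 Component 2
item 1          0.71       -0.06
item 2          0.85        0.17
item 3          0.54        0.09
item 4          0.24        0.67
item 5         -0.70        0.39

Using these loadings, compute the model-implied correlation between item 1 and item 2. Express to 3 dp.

0.593

r̂ = Σ λ_i·λ_j across factors = (0.71)(0.85) + (-0.06)(0.17)
  = +0.6035 -0.0102 = 0.5933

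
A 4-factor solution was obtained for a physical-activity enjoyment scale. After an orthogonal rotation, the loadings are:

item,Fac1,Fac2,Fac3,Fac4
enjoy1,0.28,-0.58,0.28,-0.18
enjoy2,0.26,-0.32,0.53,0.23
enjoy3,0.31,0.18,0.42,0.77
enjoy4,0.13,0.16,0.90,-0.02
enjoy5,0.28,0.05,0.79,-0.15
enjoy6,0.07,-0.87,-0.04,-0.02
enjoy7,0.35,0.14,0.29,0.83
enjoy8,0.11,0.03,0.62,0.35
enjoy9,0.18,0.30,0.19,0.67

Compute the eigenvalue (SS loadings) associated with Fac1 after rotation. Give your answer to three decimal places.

0.509

SS loadings for Fac1 = 0.28² + 0.26² + 0.31² + 0.13² + 0.28² + 0.07² + 0.35² + 0.11² + 0.18² = 0.0784 + 0.0676 + 0.0961 + 0.0169 + 0.0784 + 0.0049 + 0.1225 + 0.0121 + 0.0324 = 0.5093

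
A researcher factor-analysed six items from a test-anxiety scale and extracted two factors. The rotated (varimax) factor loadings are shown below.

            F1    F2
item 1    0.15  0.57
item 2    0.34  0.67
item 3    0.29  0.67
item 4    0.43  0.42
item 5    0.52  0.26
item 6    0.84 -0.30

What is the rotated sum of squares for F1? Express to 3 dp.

SS loadings for F1 = 0.15² + 0.34² + 0.29² + 0.43² + 0.52² + 0.84² = 0.0225 + 0.1156 + 0.0841 + 0.1849 + 0.2704 + 0.7056 = 1.3831

1.383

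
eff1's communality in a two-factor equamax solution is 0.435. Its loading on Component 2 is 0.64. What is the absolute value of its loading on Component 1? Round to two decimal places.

Under orthogonal rotation h² = Σλ², so λ_Component 1² = h² − (0.4096) = 0.435 − 0.4096 = 0.0254.
|λ| = √0.0254 = 0.1594.

0.16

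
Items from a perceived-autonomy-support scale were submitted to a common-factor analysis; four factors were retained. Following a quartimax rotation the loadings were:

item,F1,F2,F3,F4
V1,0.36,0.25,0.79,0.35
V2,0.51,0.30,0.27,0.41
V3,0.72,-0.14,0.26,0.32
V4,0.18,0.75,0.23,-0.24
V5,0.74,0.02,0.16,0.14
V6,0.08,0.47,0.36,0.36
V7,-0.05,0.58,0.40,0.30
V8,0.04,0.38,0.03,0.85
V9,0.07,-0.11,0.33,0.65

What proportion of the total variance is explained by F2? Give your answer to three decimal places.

SS loadings for F2 = 0.25² + 0.30² + (-0.14)² + 0.75² + 0.02² + 0.47² + 0.58² + 0.38² + (-0.11)² = 1.4488
Proportion of variance = 1.4488 / 9 = 0.1610.

0.161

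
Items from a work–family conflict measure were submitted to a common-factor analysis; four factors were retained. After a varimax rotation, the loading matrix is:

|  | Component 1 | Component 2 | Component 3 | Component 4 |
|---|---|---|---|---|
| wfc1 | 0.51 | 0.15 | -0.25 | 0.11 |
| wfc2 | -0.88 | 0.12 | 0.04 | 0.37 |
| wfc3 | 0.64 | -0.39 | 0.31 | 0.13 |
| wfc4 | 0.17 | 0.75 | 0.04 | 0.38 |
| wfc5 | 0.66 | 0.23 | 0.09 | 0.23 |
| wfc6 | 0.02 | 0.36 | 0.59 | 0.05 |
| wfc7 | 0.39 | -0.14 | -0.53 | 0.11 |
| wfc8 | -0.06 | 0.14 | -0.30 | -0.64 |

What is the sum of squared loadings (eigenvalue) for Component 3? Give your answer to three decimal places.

0.889

SS loadings for Component 3 = (-0.25)² + 0.04² + 0.31² + 0.04² + 0.09² + 0.59² + (-0.53)² + (-0.30)² = 0.0625 + 0.0016 + 0.0961 + 0.0016 + 0.0081 + 0.3481 + 0.2809 + 0.0900 = 0.8889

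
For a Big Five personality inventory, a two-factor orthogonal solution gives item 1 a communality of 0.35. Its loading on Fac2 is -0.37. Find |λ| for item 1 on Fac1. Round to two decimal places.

Under orthogonal rotation h² = Σλ², so λ_Fac1² = h² − (0.1369) = 0.35 − 0.1369 = 0.2131.
|λ| = √0.2131 = 0.4616.

0.46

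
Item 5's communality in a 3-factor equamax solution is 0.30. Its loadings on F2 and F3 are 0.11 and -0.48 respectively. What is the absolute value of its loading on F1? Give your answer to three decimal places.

Under orthogonal rotation h² = Σλ², so λ_F1² = h² − (0.2425) = 0.30 − 0.2425 = 0.0575.
|λ| = √0.0575 = 0.2398.

0.240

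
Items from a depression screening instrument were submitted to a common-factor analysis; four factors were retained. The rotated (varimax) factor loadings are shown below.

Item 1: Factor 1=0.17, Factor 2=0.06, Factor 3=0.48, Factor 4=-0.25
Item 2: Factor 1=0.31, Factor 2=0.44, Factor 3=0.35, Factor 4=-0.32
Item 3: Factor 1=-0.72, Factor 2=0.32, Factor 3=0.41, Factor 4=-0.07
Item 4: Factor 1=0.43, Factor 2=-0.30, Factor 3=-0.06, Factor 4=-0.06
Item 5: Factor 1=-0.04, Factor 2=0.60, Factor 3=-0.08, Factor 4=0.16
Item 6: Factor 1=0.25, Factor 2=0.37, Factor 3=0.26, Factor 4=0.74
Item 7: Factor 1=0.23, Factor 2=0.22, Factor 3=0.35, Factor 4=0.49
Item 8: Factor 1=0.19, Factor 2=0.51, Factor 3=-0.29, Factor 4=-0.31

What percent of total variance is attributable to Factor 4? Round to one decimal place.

SS loadings for Factor 4 = (-0.25)² + (-0.32)² + (-0.07)² + (-0.06)² + 0.16² + 0.74² + 0.49² + (-0.31)² = 1.0828
With 8 standardized items, total variance = 8. Proportion = 1.0828/8 = 0.1353 → 13.54%.

13.5%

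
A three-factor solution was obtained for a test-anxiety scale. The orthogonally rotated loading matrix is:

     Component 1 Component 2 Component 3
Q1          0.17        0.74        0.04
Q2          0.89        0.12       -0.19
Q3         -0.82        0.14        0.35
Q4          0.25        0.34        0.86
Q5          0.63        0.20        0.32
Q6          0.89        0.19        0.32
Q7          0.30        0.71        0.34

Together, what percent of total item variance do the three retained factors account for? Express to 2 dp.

76.18%

Communalities: 0.5781, 0.8426, 0.8145, 0.9177, 0.5393, 0.9306, 0.7097; Σh² = 5.3325.
Total variance with 7 standardized items is 7, so the solution explains 5.3325/7 = 0.7618 = 76.18%.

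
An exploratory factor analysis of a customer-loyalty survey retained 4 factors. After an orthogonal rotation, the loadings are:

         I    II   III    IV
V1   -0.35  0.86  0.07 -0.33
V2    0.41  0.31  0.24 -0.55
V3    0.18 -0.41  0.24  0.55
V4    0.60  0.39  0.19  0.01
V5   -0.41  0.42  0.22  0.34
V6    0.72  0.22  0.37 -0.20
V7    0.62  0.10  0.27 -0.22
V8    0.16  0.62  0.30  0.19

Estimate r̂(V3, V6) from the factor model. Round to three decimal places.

0.018

r̂ = Σ λ_i·λ_j across factors = (0.18)(0.72) + (-0.41)(0.22) + (0.24)(0.37) + (0.55)(-0.20)
  = +0.1296 -0.0902 +0.0888 -0.1100 = 0.0182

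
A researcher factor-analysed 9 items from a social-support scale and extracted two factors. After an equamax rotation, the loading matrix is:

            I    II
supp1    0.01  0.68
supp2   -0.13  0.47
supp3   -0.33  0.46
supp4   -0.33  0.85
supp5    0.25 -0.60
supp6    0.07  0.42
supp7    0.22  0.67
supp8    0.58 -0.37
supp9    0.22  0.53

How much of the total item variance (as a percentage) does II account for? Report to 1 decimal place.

33.6%

SS loadings for II = 0.68² + 0.47² + 0.46² + 0.85² + (-0.60)² + 0.42² + 0.67² + (-0.37)² + 0.53² = 3.0205
With 9 standardized items, total variance = 9. Proportion = 3.0205/9 = 0.3356 → 33.56%.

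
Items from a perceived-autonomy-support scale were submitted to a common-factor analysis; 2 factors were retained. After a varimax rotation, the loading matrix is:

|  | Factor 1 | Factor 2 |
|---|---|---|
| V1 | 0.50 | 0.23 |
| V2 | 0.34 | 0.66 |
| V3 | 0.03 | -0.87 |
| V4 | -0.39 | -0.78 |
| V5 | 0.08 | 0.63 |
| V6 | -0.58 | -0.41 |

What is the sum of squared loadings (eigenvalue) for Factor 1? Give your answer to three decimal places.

SS loadings for Factor 1 = 0.50² + 0.34² + 0.03² + (-0.39)² + 0.08² + (-0.58)² = 0.2500 + 0.1156 + 0.0009 + 0.1521 + 0.0064 + 0.3364 = 0.8614

0.861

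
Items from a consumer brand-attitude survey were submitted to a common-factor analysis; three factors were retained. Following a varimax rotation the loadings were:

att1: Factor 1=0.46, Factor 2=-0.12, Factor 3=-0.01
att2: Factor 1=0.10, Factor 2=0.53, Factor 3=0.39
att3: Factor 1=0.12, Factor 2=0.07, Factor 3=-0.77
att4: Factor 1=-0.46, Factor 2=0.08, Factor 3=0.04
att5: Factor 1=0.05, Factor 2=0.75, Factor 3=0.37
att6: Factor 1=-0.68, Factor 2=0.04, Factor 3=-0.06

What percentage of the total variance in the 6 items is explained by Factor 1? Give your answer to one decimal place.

SS loadings for Factor 1 = 0.46² + 0.10² + 0.12² + (-0.46)² + 0.05² + (-0.68)² = 0.9125
With 6 standardized items, total variance = 6. Proportion = 0.9125/6 = 0.1521 → 15.21%.

15.2%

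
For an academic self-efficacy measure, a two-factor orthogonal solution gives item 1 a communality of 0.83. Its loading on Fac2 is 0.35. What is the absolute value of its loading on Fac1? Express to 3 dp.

0.841

Under orthogonal rotation h² = Σλ², so λ_Fac1² = h² − (0.1225) = 0.83 − 0.1225 = 0.7075.
|λ| = √0.7075 = 0.8411.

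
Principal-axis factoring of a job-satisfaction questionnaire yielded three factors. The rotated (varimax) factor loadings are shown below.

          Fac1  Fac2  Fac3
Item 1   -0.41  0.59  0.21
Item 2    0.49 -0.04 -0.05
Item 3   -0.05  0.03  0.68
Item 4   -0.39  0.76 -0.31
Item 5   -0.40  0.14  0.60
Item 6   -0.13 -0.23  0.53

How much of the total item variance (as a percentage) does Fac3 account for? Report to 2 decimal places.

20.77%

SS loadings for Fac3 = 0.21² + (-0.05)² + 0.68² + (-0.31)² + 0.60² + 0.53² = 1.2460
With 6 standardized items, total variance = 6. Proportion = 1.2460/6 = 0.2077 → 20.77%.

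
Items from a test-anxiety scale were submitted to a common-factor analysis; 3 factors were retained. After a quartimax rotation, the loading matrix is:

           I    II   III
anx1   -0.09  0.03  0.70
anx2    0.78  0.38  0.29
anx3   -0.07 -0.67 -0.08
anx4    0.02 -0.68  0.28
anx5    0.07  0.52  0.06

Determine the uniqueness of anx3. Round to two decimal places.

0.54

h² = (-0.07)² + (-0.67)² + (-0.08)² = 0.0049 + 0.4489 + 0.0064 = 0.4602
Uniqueness u² = 1 − h² = 1 − 0.4602 = 0.5398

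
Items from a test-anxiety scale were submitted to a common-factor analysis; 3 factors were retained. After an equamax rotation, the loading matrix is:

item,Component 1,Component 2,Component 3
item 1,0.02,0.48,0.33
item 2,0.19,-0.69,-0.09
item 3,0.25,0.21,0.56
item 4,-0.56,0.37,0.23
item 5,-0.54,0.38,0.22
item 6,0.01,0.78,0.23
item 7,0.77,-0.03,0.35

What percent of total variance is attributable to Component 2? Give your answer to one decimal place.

SS loadings for Component 2 = 0.48² + (-0.69)² + 0.21² + 0.37² + 0.38² + 0.78² + (-0.03)² = 1.6412
With 7 standardized items, total variance = 7. Proportion = 1.6412/7 = 0.2345 → 23.45%.

23.4%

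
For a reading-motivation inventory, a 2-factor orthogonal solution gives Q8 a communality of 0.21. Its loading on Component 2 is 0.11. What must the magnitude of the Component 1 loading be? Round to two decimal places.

Under orthogonal rotation h² = Σλ², so λ_Component 1² = h² − (0.0121) = 0.21 − 0.0121 = 0.1979.
|λ| = √0.1979 = 0.4449.

0.44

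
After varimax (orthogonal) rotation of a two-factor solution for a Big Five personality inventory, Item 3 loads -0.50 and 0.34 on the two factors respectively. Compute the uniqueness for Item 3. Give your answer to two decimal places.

h² = (-0.50)² + 0.34² = 0.2500 + 0.1156 = 0.3656
Uniqueness u² = 1 − h² = 1 − 0.3656 = 0.6344

0.63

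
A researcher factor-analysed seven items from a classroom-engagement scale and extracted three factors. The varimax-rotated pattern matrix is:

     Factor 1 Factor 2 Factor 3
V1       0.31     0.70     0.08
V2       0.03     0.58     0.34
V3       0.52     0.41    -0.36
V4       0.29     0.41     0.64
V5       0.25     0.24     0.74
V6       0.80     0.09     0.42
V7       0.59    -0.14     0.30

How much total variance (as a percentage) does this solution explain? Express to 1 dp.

Communalities: 0.5925, 0.4529, 0.5681, 0.6618, 0.6677, 0.8245, 0.4577; Σh² = 4.2252.
Total variance with 7 standardized items is 7, so the solution explains 4.2252/7 = 0.6036 = 60.36%.

60.4%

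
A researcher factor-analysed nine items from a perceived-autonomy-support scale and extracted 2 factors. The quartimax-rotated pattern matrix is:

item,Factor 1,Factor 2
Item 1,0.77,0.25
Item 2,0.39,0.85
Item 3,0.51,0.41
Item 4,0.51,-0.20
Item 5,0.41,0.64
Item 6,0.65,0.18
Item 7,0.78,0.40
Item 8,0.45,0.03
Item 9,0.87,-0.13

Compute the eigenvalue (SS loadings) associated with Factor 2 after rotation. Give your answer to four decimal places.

1.6129

SS loadings for Factor 2 = 0.25² + 0.85² + 0.41² + (-0.20)² + 0.64² + 0.18² + 0.40² + 0.03² + (-0.13)² = 0.0625 + 0.7225 + 0.1681 + 0.0400 + 0.4096 + 0.0324 + 0.1600 + 0.0009 + 0.0169 = 1.6129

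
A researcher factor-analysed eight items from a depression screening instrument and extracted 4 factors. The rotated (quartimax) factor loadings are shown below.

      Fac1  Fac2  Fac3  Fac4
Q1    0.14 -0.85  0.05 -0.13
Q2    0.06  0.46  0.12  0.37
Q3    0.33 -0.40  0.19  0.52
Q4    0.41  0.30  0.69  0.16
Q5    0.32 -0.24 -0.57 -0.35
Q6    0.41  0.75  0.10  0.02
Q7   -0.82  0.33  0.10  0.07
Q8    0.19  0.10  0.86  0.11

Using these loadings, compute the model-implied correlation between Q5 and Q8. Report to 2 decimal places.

-0.49

r̂ = Σ λ_i·λ_j across factors = (0.32)(0.19) + (-0.24)(0.10) + (-0.57)(0.86) + (-0.35)(0.11)
  = +0.0608 -0.0240 -0.4902 -0.0385 = -0.4919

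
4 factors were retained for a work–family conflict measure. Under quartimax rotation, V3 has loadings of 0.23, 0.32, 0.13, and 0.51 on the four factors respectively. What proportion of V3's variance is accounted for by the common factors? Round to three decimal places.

h² = 0.23² + 0.32² + 0.13² + 0.51² = 0.0529 + 0.1024 + 0.0169 + 0.2601 = 0.4323

0.432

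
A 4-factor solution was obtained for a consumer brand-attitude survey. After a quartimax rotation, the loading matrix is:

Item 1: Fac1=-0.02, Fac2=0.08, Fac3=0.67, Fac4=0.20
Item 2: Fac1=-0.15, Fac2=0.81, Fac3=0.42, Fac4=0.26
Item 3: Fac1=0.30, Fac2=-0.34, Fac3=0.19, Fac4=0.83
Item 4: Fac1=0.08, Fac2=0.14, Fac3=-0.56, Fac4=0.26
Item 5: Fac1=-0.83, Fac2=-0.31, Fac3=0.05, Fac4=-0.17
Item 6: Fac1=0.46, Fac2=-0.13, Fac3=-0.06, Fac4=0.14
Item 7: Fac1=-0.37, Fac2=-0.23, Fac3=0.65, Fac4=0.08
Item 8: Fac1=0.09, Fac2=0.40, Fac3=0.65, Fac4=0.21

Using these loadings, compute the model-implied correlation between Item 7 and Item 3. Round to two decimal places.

0.16

r̂ = Σ λ_i·λ_j across factors = (-0.37)(0.30) + (-0.23)(-0.34) + (0.65)(0.19) + (0.08)(0.83)
  = -0.1110 +0.0782 +0.1235 +0.0664 = 0.1571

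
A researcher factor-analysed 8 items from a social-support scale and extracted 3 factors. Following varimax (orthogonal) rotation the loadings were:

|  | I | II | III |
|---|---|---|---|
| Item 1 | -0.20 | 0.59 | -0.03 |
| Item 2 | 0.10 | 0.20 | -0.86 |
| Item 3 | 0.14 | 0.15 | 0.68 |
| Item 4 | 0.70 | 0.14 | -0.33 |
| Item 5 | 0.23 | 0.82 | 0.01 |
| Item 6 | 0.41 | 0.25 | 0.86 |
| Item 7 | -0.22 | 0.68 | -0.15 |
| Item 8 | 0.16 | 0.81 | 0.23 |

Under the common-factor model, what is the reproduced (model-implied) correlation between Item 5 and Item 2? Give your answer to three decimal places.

0.178

r̂ = Σ λ_i·λ_j across factors = (0.23)(0.10) + (0.82)(0.20) + (0.01)(-0.86)
  = +0.0230 +0.1640 -0.0086 = 0.1784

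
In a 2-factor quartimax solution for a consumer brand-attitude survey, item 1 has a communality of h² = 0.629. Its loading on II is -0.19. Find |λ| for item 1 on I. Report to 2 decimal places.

Under orthogonal rotation h² = Σλ², so λ_I² = h² − (0.0361) = 0.629 − 0.0361 = 0.5929.
|λ| = √0.5929 = 0.7700.

0.77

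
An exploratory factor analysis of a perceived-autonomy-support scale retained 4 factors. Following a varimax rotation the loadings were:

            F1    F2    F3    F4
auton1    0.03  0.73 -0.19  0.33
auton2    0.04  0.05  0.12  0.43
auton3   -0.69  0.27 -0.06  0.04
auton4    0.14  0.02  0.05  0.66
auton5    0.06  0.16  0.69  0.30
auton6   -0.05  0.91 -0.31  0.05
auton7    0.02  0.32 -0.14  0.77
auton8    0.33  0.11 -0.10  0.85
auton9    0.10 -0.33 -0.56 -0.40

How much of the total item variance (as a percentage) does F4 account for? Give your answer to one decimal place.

25.5%

SS loadings for F4 = 0.33² + 0.43² + 0.04² + 0.66² + 0.30² + 0.05² + 0.77² + 0.85² + (-0.40)² = 2.2989
With 9 standardized items, total variance = 9. Proportion = 2.2989/9 = 0.2554 → 25.54%.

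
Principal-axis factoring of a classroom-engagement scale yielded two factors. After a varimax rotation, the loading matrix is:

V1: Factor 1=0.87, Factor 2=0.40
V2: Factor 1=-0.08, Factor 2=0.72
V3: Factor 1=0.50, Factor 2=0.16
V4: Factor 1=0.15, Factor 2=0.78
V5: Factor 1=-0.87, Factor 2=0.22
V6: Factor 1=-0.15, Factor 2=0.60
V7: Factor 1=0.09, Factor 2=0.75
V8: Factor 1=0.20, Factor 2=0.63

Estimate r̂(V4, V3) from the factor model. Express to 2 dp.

r̂ = Σ λ_i·λ_j across factors = (0.15)(0.50) + (0.78)(0.16)
  = +0.0750 +0.1248 = 0.1998

0.20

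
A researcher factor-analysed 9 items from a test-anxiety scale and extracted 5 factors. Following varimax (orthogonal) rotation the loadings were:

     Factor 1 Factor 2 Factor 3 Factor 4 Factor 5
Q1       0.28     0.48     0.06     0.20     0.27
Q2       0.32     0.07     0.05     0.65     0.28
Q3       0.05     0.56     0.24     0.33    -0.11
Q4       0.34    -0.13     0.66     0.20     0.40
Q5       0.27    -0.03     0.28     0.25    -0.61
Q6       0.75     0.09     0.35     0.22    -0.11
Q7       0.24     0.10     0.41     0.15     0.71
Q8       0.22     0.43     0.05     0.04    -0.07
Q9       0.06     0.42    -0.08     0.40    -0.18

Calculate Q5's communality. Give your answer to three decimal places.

h² = 0.27² + (-0.03)² + 0.28² + 0.25² + (-0.61)² = 0.0729 + 0.0009 + 0.0784 + 0.0625 + 0.3721 = 0.5868

0.587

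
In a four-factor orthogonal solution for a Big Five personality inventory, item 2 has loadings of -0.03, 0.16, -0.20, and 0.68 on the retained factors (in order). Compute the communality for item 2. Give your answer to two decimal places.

h² = (-0.03)² + 0.16² + (-0.20)² + 0.68² = 0.0009 + 0.0256 + 0.0400 + 0.4624 = 0.5289

0.53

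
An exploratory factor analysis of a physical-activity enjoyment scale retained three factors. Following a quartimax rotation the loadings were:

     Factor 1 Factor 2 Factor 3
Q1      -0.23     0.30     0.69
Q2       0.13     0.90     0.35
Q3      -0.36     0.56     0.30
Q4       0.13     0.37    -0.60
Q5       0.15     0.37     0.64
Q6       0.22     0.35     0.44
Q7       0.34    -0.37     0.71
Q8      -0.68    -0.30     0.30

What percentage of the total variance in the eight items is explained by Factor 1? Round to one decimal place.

SS loadings for Factor 1 = (-0.23)² + 0.13² + (-0.36)² + 0.13² + 0.15² + 0.22² + 0.34² + (-0.68)² = 0.8652
With 8 standardized items, total variance = 8. Proportion = 0.8652/8 = 0.1082 → 10.82%.

10.8%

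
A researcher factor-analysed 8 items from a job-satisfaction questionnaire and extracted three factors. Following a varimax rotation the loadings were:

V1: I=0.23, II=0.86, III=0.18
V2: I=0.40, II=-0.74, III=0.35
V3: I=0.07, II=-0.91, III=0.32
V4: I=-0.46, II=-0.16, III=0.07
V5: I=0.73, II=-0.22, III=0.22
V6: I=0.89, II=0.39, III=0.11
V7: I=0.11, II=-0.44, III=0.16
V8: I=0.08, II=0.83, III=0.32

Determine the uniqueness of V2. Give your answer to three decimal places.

h² = 0.40² + (-0.74)² + 0.35² = 0.1600 + 0.5476 + 0.1225 = 0.8301
Uniqueness u² = 1 − h² = 1 − 0.8301 = 0.1699

0.170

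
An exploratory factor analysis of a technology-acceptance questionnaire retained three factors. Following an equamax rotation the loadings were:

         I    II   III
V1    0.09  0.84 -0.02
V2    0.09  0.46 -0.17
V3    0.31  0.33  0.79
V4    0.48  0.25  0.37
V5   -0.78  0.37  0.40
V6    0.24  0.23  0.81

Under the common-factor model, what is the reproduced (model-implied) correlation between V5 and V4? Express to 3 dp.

r̂ = Σ λ_i·λ_j across factors = (-0.78)(0.48) + (0.37)(0.25) + (0.40)(0.37)
  = -0.3744 +0.0925 +0.1480 = -0.1339

-0.134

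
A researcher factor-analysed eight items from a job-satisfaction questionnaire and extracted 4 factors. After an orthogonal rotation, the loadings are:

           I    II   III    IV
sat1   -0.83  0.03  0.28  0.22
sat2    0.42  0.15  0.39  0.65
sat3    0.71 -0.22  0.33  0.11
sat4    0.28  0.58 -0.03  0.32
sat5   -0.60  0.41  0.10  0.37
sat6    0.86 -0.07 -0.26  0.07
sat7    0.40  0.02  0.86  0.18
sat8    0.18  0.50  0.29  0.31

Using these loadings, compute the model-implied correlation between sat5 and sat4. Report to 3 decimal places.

0.185

r̂ = Σ λ_i·λ_j across factors = (-0.60)(0.28) + (0.41)(0.58) + (0.10)(-0.03) + (0.37)(0.32)
  = -0.1680 +0.2378 -0.0030 +0.1184 = 0.1852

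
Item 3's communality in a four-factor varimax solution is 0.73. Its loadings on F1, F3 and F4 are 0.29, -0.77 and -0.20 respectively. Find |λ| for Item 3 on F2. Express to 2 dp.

Under orthogonal rotation h² = Σλ², so λ_F2² = h² − (0.7170) = 0.73 − 0.7170 = 0.0130.
|λ| = √0.0130 = 0.1140.

0.11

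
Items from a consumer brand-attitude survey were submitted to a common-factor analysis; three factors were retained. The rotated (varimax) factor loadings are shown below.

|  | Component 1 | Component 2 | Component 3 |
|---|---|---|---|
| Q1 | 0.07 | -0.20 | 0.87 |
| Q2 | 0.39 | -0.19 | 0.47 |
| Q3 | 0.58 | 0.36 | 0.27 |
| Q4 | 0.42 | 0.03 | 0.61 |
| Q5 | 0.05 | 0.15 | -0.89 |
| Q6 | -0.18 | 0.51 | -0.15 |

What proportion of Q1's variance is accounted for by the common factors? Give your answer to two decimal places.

0.80

h² = 0.07² + (-0.20)² + 0.87² = 0.0049 + 0.0400 + 0.7569 = 0.8018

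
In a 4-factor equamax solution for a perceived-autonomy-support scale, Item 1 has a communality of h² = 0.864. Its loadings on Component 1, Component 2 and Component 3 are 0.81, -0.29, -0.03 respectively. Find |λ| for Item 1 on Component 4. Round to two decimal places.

0.35

Under orthogonal rotation h² = Σλ², so λ_Component 4² = h² − (0.7411) = 0.864 − 0.7411 = 0.1229.
|λ| = √0.1229 = 0.3506.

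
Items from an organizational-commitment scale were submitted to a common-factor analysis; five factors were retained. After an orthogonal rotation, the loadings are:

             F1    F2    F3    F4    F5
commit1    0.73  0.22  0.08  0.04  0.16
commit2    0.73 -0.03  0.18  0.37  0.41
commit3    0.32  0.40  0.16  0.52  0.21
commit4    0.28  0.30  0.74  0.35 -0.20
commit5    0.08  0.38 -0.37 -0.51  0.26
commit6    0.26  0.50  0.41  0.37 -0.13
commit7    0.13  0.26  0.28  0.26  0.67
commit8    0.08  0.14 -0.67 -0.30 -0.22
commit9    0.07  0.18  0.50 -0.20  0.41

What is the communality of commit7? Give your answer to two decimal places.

h² = 0.13² + 0.26² + 0.28² + 0.26² + 0.67² = 0.0169 + 0.0676 + 0.0784 + 0.0676 + 0.4489 = 0.6794

0.68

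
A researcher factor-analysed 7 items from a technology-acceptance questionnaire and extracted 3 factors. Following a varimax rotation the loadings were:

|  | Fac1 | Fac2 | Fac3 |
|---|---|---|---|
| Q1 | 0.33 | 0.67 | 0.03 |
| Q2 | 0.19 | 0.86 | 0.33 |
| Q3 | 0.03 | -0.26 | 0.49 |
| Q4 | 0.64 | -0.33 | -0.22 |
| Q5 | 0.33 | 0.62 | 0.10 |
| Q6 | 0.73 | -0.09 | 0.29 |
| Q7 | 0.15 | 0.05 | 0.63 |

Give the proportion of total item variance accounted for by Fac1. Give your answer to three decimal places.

SS loadings for Fac1 = 0.33² + 0.19² + 0.03² + 0.64² + 0.33² + 0.73² + 0.15² = 1.2198
Proportion of variance = 1.2198 / 7 = 0.1743.

0.174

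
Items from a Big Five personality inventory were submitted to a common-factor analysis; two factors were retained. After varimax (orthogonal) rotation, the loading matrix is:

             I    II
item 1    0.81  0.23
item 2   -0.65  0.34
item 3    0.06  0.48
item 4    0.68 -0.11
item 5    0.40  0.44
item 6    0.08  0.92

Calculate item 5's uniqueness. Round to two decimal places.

h² = 0.40² + 0.44² = 0.1600 + 0.1936 = 0.3536
Uniqueness u² = 1 − h² = 1 − 0.3536 = 0.6464

0.65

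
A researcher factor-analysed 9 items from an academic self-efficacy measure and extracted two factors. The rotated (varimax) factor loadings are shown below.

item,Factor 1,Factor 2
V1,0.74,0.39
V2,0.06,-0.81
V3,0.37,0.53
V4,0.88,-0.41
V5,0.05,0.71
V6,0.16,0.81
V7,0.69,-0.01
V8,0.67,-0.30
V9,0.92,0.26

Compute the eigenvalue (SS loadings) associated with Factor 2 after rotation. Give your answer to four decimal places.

2.5751

SS loadings for Factor 2 = 0.39² + (-0.81)² + 0.53² + (-0.41)² + 0.71² + 0.81² + (-0.01)² + (-0.30)² + 0.26² = 0.1521 + 0.6561 + 0.2809 + 0.1681 + 0.5041 + 0.6561 + 0.0001 + 0.0900 + 0.0676 = 2.5751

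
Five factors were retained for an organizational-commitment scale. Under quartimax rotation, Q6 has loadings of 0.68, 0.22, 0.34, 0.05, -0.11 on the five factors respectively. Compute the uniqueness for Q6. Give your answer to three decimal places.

h² = 0.68² + 0.22² + 0.34² + 0.05² + (-0.11)² = 0.4624 + 0.0484 + 0.1156 + 0.0025 + 0.0121 = 0.6410
Uniqueness u² = 1 − h² = 1 − 0.6410 = 0.3590

0.359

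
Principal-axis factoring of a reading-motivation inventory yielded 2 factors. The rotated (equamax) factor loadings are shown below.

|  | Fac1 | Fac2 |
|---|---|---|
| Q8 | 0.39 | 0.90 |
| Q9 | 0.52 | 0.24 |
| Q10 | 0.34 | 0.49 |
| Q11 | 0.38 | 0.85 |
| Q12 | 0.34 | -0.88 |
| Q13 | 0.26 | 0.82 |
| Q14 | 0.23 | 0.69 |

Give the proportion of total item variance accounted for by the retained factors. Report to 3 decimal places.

0.667

SS loadings by factor: 0.9186, 3.7531; total = 4.6717.
Total variance with 7 standardized items is 7, so the solution explains 4.6717/7 = 0.6674.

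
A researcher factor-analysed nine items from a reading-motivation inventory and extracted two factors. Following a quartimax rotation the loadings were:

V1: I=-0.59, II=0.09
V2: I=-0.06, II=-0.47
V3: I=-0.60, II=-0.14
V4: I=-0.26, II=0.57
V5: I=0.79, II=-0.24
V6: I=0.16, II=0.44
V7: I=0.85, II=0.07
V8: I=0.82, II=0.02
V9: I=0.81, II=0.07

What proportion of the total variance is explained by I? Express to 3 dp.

0.387

SS loadings for I = (-0.59)² + (-0.06)² + (-0.60)² + (-0.26)² + 0.79² + 0.16² + 0.85² + 0.82² + 0.81² = 3.4800
Proportion of variance = 3.4800 / 9 = 0.3867.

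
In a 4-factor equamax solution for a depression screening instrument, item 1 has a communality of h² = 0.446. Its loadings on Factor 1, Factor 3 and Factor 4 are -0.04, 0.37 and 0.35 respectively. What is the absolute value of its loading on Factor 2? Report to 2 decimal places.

0.43

Under orthogonal rotation h² = Σλ², so λ_Factor 2² = h² − (0.2610) = 0.446 − 0.2610 = 0.1850.
|λ| = √0.1850 = 0.4301.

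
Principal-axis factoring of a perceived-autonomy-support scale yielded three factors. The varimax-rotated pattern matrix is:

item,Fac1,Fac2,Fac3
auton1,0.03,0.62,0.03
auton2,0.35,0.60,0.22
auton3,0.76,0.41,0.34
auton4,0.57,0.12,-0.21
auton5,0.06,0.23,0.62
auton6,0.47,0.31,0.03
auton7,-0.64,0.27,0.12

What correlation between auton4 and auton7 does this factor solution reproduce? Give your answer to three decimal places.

-0.358

r̂ = Σ λ_i·λ_j across factors = (0.57)(-0.64) + (0.12)(0.27) + (-0.21)(0.12)
  = -0.3648 +0.0324 -0.0252 = -0.3576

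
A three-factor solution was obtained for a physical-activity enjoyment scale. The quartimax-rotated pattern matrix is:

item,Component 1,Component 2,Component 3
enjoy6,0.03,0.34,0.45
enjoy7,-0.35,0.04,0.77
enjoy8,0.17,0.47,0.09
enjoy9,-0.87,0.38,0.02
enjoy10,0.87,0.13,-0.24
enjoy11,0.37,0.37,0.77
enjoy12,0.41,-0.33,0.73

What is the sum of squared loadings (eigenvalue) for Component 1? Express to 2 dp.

1.97

SS loadings for Component 1 = 0.03² + (-0.35)² + 0.17² + (-0.87)² + 0.87² + 0.37² + 0.41² = 0.0009 + 0.1225 + 0.0289 + 0.7569 + 0.7569 + 0.1369 + 0.1681 = 1.9711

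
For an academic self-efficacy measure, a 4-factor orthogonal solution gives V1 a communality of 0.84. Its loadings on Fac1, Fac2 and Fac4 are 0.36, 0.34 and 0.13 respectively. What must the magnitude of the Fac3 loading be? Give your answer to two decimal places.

Under orthogonal rotation h² = Σλ², so λ_Fac3² = h² − (0.2621) = 0.84 − 0.2621 = 0.5779.
|λ| = √0.5779 = 0.7602.

0.76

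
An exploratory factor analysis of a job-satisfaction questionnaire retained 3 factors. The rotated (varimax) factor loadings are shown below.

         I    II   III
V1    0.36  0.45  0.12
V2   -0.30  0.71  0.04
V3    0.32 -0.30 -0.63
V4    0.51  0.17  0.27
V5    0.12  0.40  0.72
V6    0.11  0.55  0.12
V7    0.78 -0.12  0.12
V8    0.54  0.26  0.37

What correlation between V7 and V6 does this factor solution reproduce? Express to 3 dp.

0.034

r̂ = Σ λ_i·λ_j across factors = (0.78)(0.11) + (-0.12)(0.55) + (0.12)(0.12)
  = +0.0858 -0.0660 +0.0144 = 0.0342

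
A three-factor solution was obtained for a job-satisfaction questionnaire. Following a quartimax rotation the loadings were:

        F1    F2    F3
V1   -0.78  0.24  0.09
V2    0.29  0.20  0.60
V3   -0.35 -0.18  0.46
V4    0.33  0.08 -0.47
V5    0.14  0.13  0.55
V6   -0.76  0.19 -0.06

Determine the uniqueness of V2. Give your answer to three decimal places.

h² = 0.29² + 0.20² + 0.60² = 0.0841 + 0.0400 + 0.3600 = 0.4841
Uniqueness u² = 1 − h² = 1 − 0.4841 = 0.5159

0.516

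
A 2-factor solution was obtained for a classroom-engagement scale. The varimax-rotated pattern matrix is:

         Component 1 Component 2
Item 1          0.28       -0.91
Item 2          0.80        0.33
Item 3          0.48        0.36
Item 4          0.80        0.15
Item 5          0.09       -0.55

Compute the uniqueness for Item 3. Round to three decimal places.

h² = 0.48² + 0.36² = 0.2304 + 0.1296 = 0.3600
Uniqueness u² = 1 − h² = 1 − 0.3600 = 0.6400

0.640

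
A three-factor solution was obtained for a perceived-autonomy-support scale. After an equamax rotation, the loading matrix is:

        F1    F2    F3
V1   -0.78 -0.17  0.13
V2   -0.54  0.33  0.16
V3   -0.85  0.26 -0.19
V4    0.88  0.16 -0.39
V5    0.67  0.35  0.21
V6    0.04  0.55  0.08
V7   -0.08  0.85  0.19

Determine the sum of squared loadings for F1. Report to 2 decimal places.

SS loadings for F1 = (-0.78)² + (-0.54)² + (-0.85)² + 0.88² + 0.67² + 0.04² + (-0.08)² = 0.6084 + 0.2916 + 0.7225 + 0.7744 + 0.4489 + 0.0016 + 0.0064 = 2.8538

2.85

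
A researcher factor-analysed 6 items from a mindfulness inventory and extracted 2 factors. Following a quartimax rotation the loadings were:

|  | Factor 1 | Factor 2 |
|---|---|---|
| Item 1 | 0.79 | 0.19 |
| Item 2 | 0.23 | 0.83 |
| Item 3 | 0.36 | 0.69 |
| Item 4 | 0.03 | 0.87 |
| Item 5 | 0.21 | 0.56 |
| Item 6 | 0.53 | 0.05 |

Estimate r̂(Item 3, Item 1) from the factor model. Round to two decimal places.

0.42

r̂ = Σ λ_i·λ_j across factors = (0.36)(0.79) + (0.69)(0.19)
  = +0.2844 +0.1311 = 0.4155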